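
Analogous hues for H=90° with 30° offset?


Base hue: 90°
Left analog: (90 - 30) mod 360 = 60°
Right analog: (90 + 30) mod 360 = 120°
Analogous hues = 60° and 120°


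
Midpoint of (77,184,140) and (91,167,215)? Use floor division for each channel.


Midpoint: each channel = ⌊(C₁+C₂)/2⌋
R: ⌊(77+91)/2⌋ = 84
G: ⌊(184+167)/2⌋ = 175
B: ⌊(140+215)/2⌋ = 177
= RGB(84, 175, 177)


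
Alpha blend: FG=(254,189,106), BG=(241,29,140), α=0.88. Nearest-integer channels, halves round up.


C = α×F + (1-α)×B, with 1-α = 0.12
R: 0.88×254 + 0.12×241 = 223.52 + 28.92 = 252.44 → 252
G: 0.88×189 + 0.12×29 = 166.32 + 3.48 = 169.80 → 170
B: 0.88×106 + 0.12×140 = 93.28 + 16.80 = 110.08 → 110
= RGB(252, 170, 110)


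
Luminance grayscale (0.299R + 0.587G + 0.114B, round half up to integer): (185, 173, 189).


Gray = 0.299×R + 0.587×G + 0.114×B
Gray = 0.299×185 + 0.587×173 + 0.114×189
Gray = 55.315 + 101.551 + 21.546
Gray = 178.412 → round half up → 178
Gray = 178


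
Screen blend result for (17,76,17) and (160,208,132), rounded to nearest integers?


Screen: C = 255 - (255-A)×(255-B)/255, rounded to nearest integer
R: 255 - (255-17)×(255-160)/255 = 255 - 22610/255 ≈ 255 - 88.667 = 166.333 → 166
G: 255 - (255-76)×(255-208)/255 = 255 - 8413/255 ≈ 255 - 32.992 = 222.008 → 222
B: 255 - (255-17)×(255-132)/255 = 255 - 29274/255 ≈ 255 - 114.800 = 140.200 → 140
= RGB(166, 222, 140)


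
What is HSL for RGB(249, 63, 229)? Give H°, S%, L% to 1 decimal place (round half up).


Normalize: R'=249/255≈0.9765, G'=63/255≈0.2471, B'=229/255≈0.8980
Max=249/255, Min=63/255, Δ=Max-Min=186/255
L = (Max+Min)/2 = (249+63)/510 = 312/510 = 0.61176… → L = 61.2%
L > 0.5 → S = Δ/(2-Max-Min) = 186/(510-249-63) = 186/198 = 0.93939… → S = 93.9%
(the 1/255 factors cancel in S and H, so raw channel differences can be used)
Max is R' → H = 60 × (((G-B)/Δ) mod 6) = 60 × (((63-229)/186) mod 6)
  (-166)/186 = -0.8924…; negative, so add 6 → 5.1075…
  H = 60 × 5.1075… = 306.451…° → H = 306.5°
= HSL(306.5°, 93.9%, 61.2%)


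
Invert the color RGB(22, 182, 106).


Invert: (255-R, 255-G, 255-B)
R: 255-22 = 233
G: 255-182 = 73
B: 255-106 = 149
= RGB(233, 73, 149)


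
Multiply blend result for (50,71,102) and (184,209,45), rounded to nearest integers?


Multiply: C = A×B/255, rounded to nearest integer
R: 50×184/255 = 9200/255 ≈ 36.078 → 36
G: 71×209/255 = 14839/255 ≈ 58.192 → 58
B: 102×45/255 = 4590/255 ≈ 18.000 → 18
= RGB(36, 58, 18)


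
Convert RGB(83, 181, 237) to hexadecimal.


R = 83 → 53 (hex)
G = 181 → B5 (hex)
B = 237 → ED (hex)
Hex = #53B5ED


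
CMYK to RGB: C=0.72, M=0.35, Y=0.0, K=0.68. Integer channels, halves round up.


R = 255 × (1-C) × (1-K) = 255 × 0.28 × 0.32 = 22.848 → 23
G = 255 × (1-M) × (1-K) = 255 × 0.65 × 0.32 = 53.04 → 53
B = 255 × (1-Y) × (1-K) = 255 × 1.00 × 0.32 = 81.6 → 82
= RGB(23, 53, 82)


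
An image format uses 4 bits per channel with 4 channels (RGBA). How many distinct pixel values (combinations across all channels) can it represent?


Total bits = 4 bits/channel × 4 channels = 16 bits
Distinct pixel values = 2^16
= 65,536 pixel values


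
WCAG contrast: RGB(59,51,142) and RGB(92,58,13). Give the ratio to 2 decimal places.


Linearize each sRGB channel c=v/255: c/12.92 if c ≤ 0.04045 else ((c+0.055)/1.055)^2.4
L = 0.2126×R_lin + 0.7152×G_lin + 0.0722×B_lin
Color 1 (59,51,142):
  R=59: 59/255≈0.2314 > 0.04045 → ((0.2314+0.055)/1.055)^2.4 ≈ 0.04374
  G=51: 51/255≈0.2000 > 0.04045 → ((0.2000+0.055)/1.055)^2.4 ≈ 0.03310
  B=142: 142/255≈0.5569 > 0.04045 → ((0.5569+0.055)/1.055)^2.4 ≈ 0.27050
  L1 = 0.2126×0.04374 + 0.7152×0.03310 + 0.0722×0.27050 ≈ 0.05250
Color 2 (92,58,13):
  R=92: 92/255≈0.3608 > 0.04045 → ((0.3608+0.055)/1.055)^2.4 ≈ 0.10702
  G=58: 58/255≈0.2275 > 0.04045 → ((0.2275+0.055)/1.055)^2.4 ≈ 0.04231
  B=13: 13/255≈0.0510 > 0.04045 → ((0.0510+0.055)/1.055)^2.4 ≈ 0.00402
  L2 = 0.2126×0.10702 + 0.7152×0.04231 + 0.0722×0.00402 ≈ 0.05330
Lighter = 0.05330, Darker = 0.05250
Ratio = (L_lighter + 0.05) / (L_darker + 0.05)
Ratio = (0.05330 + 0.05) / (0.05250 + 0.05) = 0.10330 / 0.10250 ≈ 1.0078
Ratio ≈ 1.01:1


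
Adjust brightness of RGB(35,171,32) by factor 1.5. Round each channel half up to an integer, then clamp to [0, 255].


Multiply each channel by 1.5, round half up, clamp to [0, 255]
R: 35×1.5 = 52.5 → round → 53
G: 171×1.5 = 256.5 → round → 257 → clamp → 255
B: 32×1.5 = 48
= RGB(53, 255, 48)


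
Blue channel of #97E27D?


Color: #97E27D
R = 97 = 151
G = E2 = 226
B = 7D = 125
Blue = 125


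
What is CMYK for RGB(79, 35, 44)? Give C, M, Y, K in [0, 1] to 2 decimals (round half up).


R'=79/255≈0.3098, G'=35/255≈0.1373, B'=44/255≈0.1725
K = 1 - max(R',G',B') = 1 - 79/255 = 176/255 = 0.69019… → 0.69
(1-R'-K)/(1-K) simplifies to (max-R)/max with max = 79:
C = (79-79)/79 = 0/79 = 0 → 0.00
M = (79-35)/79 = 44/79 = 0.55696… → 0.56
Y = (79-44)/79 = 35/79 = 0.44303… → 0.44
= CMYK(0.00, 0.56, 0.44, 0.69)


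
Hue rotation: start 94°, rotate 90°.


New hue = (H + rotation) mod 360
New hue = (94 + 90) mod 360
= 184 mod 360
= 184°


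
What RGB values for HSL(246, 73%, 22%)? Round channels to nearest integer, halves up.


H=246°, S=0.73, L=0.22
C = (1-|2L-1|)×S = (1-|-0.56|)×0.73 = 0.3212
H' = H/60 = 246/60 ≈ 4.1000; X = C×(1-|H' mod 2 - 1|) = 0.03212
m = L - C/2 = 0.22 - 0.1606 = 0.0594
Sector ⌊H'⌋ = 4 → (R',G',B') = (0.03212, 0.0, 0.3212)
RGB = ((R'+m)×255, (G'+m)×255, (B'+m)×255) = (23.3376, 15.147, 97.053)
Round half up → RGB(23, 15, 97)


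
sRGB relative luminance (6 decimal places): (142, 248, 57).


Linearize each channel (sRGB transfer function): c = v/255; c_lin = c/12.92 if c ≤ 0.04045, else ((c+0.055)/1.055)^2.4
  R: 142/255 ≈ 0.556863 > 0.04045 → ((0.556863+0.055)/1.055)^2.4 ≈ 0.270498
  G: 248/255 ≈ 0.972549 > 0.04045 → ((0.972549+0.055)/1.055)^2.4 ≈ 0.938686
  B: 57/255 ≈ 0.223529 > 0.04045 → ((0.223529+0.055)/1.055)^2.4 ≈ 0.040915
R_lin = 0.270498, G_lin = 0.938686, B_lin = 0.040915
L = 0.2126×R + 0.7152×G + 0.0722×B
L = 0.2126×0.270498 + 0.7152×0.938686 + 0.0722×0.040915
L ≈ 0.731810


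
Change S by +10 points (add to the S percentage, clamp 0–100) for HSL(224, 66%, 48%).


Original S = 66%
Adjustment = +10 percentage points
New S = 66 + (10) = 76
Clamp to [0, 100] → 76
= HSL(224°, 76%, 48%)


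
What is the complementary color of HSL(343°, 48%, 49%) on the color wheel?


Complement = opposite side of color wheel = hue + 180°
H' = (343 + 180) mod 360 = 163°
S and L unchanged.
= HSL(163°, 48%, 49%)


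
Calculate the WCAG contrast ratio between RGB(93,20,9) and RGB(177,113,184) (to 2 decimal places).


Linearize each sRGB channel c=v/255: c/12.92 if c ≤ 0.04045 else ((c+0.055)/1.055)^2.4
L = 0.2126×R_lin + 0.7152×G_lin + 0.0722×B_lin
Color 1 (93,20,9):
  R=93: 93/255≈0.3647 > 0.04045 → ((0.3647+0.055)/1.055)^2.4 ≈ 0.10946
  G=20: 20/255≈0.0784 > 0.04045 → ((0.0784+0.055)/1.055)^2.4 ≈ 0.00700
  B=9: 9/255≈0.0353 ≤ 0.04045 → 0.0353/12.92 ≈ 0.00273
  L1 = 0.2126×0.10946 + 0.7152×0.00700 + 0.0722×0.00273 ≈ 0.02847
Color 2 (177,113,184):
  R=177: 177/255≈0.6941 > 0.04045 → ((0.6941+0.055)/1.055)^2.4 ≈ 0.43966
  G=113: 113/255≈0.4431 > 0.04045 → ((0.4431+0.055)/1.055)^2.4 ≈ 0.16513
  B=184: 184/255≈0.7216 > 0.04045 → ((0.7216+0.055)/1.055)^2.4 ≈ 0.47932
  L2 = 0.2126×0.43966 + 0.7152×0.16513 + 0.0722×0.47932 ≈ 0.24618
Lighter = 0.24618, Darker = 0.02847
Ratio = (L_lighter + 0.05) / (L_darker + 0.05)
Ratio = (0.24618 + 0.05) / (0.02847 + 0.05) = 0.29618 / 0.07847 ≈ 3.7744
Ratio ≈ 3.77:1


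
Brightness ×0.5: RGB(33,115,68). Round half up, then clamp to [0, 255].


Multiply each channel by 0.5, round half up, clamp to [0, 255]
R: 33×0.5 = 16.5 → round → 17
G: 115×0.5 = 57.5 → round → 58
B: 68×0.5 = 34
= RGB(17, 58, 34)


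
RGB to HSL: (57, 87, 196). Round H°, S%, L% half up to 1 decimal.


Normalize: R'=57/255≈0.2235, G'=87/255≈0.3412, B'=196/255≈0.7686
Max=196/255, Min=57/255, Δ=Max-Min=139/255
L = (Max+Min)/2 = (196+57)/510 = 253/510 = 0.49607… → L = 49.6%
L ≤ 0.5 → S = Δ/(Max+Min) = 139/(196+57) = 139/253 = 0.54940… → S = 54.9%
(the 1/255 factors cancel in S and H, so raw channel differences can be used)
Max is B' → H = 60 × ((R-G)/Δ + 4) = 60 × ((57-87)/139 + 4)
  -30/139 + 4 = -0.2158… + 4 = 3.7841…
  H = 60 × 3.7841… = 227.050…° → H = 227.1°
= HSL(227.1°, 54.9%, 49.6%)


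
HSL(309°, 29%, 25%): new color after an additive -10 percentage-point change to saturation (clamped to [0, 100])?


Original S = 29%
Adjustment = -10 percentage points
New S = 29 + (-10) = 19
Clamp to [0, 100] → 19
= HSL(309°, 19%, 25%)


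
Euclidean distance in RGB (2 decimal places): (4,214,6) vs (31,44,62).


d = √[(R₁-R₂)² + (G₁-G₂)² + (B₁-B₂)²]
d = √[(4-31)² + (214-44)² + (6-62)²]
d = √[729 + 28900 + 3136]
d = √32765
d ≈ 181.01


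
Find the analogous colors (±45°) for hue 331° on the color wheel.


Base hue: 331°
Left analog: (331 - 45) mod 360 = 286°
Right analog: (331 + 45) mod 360 = 16°
Analogous hues = 286° and 16°


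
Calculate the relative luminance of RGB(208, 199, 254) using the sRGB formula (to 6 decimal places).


Linearize each channel (sRGB transfer function): c = v/255; c_lin = c/12.92 if c ≤ 0.04045, else ((c+0.055)/1.055)^2.4
  R: 208/255 ≈ 0.815686 > 0.04045 → ((0.815686+0.055)/1.055)^2.4 ≈ 0.630757
  G: 199/255 ≈ 0.780392 > 0.04045 → ((0.780392+0.055)/1.055)^2.4 ≈ 0.571125
  B: 254/255 ≈ 0.996078 > 0.04045 → ((0.996078+0.055)/1.055)^2.4 ≈ 0.991102
R_lin = 0.630757, G_lin = 0.571125, B_lin = 0.991102
L = 0.2126×R + 0.7152×G + 0.0722×B
L = 0.2126×0.630757 + 0.7152×0.571125 + 0.0722×0.991102
L ≈ 0.614125


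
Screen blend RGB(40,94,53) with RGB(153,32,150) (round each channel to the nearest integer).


Screen: C = 255 - (255-A)×(255-B)/255, rounded to nearest integer
R: 255 - (255-40)×(255-153)/255 = 255 - 21930/255 ≈ 255 - 86.000 = 169.000 → 169
G: 255 - (255-94)×(255-32)/255 = 255 - 35903/255 ≈ 255 - 140.796 = 114.204 → 114
B: 255 - (255-53)×(255-150)/255 = 255 - 21210/255 ≈ 255 - 83.176 = 171.824 → 172
= RGB(169, 114, 172)


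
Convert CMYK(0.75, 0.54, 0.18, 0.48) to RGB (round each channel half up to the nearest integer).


R = 255 × (1-C) × (1-K) = 255 × 0.25 × 0.52 = 33.15 → 33
G = 255 × (1-M) × (1-K) = 255 × 0.46 × 0.52 = 60.996 → 61
B = 255 × (1-Y) × (1-K) = 255 × 0.82 × 0.52 = 108.732 → 109
= RGB(33, 61, 109)


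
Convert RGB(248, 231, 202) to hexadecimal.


R = 248 → F8 (hex)
G = 231 → E7 (hex)
B = 202 → CA (hex)
Hex = #F8E7CA


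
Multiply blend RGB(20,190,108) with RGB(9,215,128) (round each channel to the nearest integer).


Multiply: C = A×B/255, rounded to nearest integer
R: 20×9/255 = 180/255 ≈ 0.706 → 1
G: 190×215/255 = 40850/255 ≈ 160.196 → 160
B: 108×128/255 = 13824/255 ≈ 54.212 → 54
= RGB(1, 160, 54)


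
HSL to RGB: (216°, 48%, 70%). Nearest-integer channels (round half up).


H=216°, S=0.48, L=0.70
C = (1-|2L-1|)×S = (1-|0.40|)×0.48 = 0.288
H' = H/60 = 216/60 ≈ 3.6000; X = C×(1-|H' mod 2 - 1|) = 0.1152
m = L - C/2 = 0.70 - 0.144 = 0.556
Sector ⌊H'⌋ = 3 → (R',G',B') = (0.0, 0.1152, 0.288)
RGB = ((R'+m)×255, (G'+m)×255, (B'+m)×255) = (141.78, 171.156, 215.22)
Round half up → RGB(142, 171, 215)


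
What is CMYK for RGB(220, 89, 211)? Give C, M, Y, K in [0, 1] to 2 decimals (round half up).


R'=220/255≈0.8627, G'=89/255≈0.3490, B'=211/255≈0.8275
K = 1 - max(R',G',B') = 1 - 220/255 = 35/255 = 0.13725… → 0.14
(1-R'-K)/(1-K) simplifies to (max-R)/max with max = 220:
C = (220-220)/220 = 0/220 = 0 → 0.00
M = (220-89)/220 = 131/220 = 0.59545… → 0.60
Y = (220-211)/220 = 9/220 = 0.04090… → 0.04
= CMYK(0.00, 0.60, 0.04, 0.14)


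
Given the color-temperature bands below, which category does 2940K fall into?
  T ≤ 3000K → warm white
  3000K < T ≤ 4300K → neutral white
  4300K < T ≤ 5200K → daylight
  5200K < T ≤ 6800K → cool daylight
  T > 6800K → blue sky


Temperature: 2940K
2940K ≤ 3000K → warm white
Classification: warm white


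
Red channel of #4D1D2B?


Color: #4D1D2B
R = 4D = 77
G = 1D = 29
B = 2B = 43
Red = 77


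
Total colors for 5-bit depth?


Colors = 2^bits = 2^5
= 32 colors


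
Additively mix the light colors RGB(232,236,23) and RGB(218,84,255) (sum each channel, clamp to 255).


Additive: each channel = min(255, C₁+C₂)
R: 232+218 = 450 → 255
G: 236+84 = 320 → 255
B: 23+255 = 278 → 255
= RGB(255, 255, 255)


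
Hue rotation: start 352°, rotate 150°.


New hue = (H + rotation) mod 360
New hue = (352 + 150) mod 360
= 502 mod 360
= 142°


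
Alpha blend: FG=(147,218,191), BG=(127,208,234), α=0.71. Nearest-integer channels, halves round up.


C = α×F + (1-α)×B, with 1-α = 0.29
R: 0.71×147 + 0.29×127 = 104.37 + 36.83 = 141.20 → 141
G: 0.71×218 + 0.29×208 = 154.78 + 60.32 = 215.10 → 215
B: 0.71×191 + 0.29×234 = 135.61 + 67.86 = 203.47 → 203
= RGB(141, 215, 203)


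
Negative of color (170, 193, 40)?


Invert: (255-R, 255-G, 255-B)
R: 255-170 = 85
G: 255-193 = 62
B: 255-40 = 215
= RGB(85, 62, 215)


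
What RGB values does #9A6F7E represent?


9A → 154 (R)
6F → 111 (G)
7E → 126 (B)
= RGB(154, 111, 126)


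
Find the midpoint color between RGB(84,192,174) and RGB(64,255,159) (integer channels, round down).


Midpoint: each channel = ⌊(C₁+C₂)/2⌋
R: ⌊(84+64)/2⌋ = 74
G: ⌊(192+255)/2⌋ = 223
B: ⌊(174+159)/2⌋ = 166
= RGB(74, 223, 166)


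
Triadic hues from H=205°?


Triadic: equally spaced at 120° intervals
H1 = 205°
H2 = (205 + 120) mod 360 = 325°
H3 = (205 + 240) mod 360 = 85°
Triadic = 205°, 325°, 85°


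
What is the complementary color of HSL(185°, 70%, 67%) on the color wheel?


Complement = opposite side of color wheel = hue + 180°
H' = (185 + 180) mod 360 = 5°
S and L unchanged.
= HSL(5°, 70%, 67%)


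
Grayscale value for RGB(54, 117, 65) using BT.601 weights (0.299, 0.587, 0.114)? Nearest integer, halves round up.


Gray = 0.299×R + 0.587×G + 0.114×B
Gray = 0.299×54 + 0.587×117 + 0.114×65
Gray = 16.146 + 68.679 + 7.410
Gray = 92.235 → round half up → 92
Gray = 92


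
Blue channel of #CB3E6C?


Color: #CB3E6C
R = CB = 203
G = 3E = 62
B = 6C = 108
Blue = 108


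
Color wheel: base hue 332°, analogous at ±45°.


Base hue: 332°
Left analog: (332 - 45) mod 360 = 287°
Right analog: (332 + 45) mod 360 = 17°
Analogous hues = 287° and 17°


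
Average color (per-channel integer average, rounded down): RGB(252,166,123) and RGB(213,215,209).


Midpoint: each channel = ⌊(C₁+C₂)/2⌋
R: ⌊(252+213)/2⌋ = 232
G: ⌊(166+215)/2⌋ = 190
B: ⌊(123+209)/2⌋ = 166
= RGB(232, 190, 166)


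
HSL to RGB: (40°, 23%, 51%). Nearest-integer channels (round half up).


H=40°, S=0.23, L=0.51
C = (1-|2L-1|)×S = (1-|0.02|)×0.23 = 0.2254
H' = H/60 = 40/60 ≈ 0.6667; X = C×(1-|H' mod 2 - 1|) ≈ 0.1503
m = L - C/2 = 0.51 - 0.1127 = 0.3973
Sector ⌊H'⌋ = 0 → (R',G',B') = (0.2254, ≈0.1503, 0.0)
RGB = ((R'+m)×255, (G'+m)×255, (B'+m)×255) = (158.7885, 139.6295, 101.3115)
Round half up → RGB(159, 140, 101)


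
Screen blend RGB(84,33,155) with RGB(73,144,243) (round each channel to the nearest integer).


Screen: C = 255 - (255-A)×(255-B)/255, rounded to nearest integer
R: 255 - (255-84)×(255-73)/255 = 255 - 31122/255 ≈ 255 - 122.047 = 132.953 → 133
G: 255 - (255-33)×(255-144)/255 = 255 - 24642/255 ≈ 255 - 96.635 = 158.365 → 158
B: 255 - (255-155)×(255-243)/255 = 255 - 1200/255 ≈ 255 - 4.706 = 250.294 → 250
= RGB(133, 158, 250)


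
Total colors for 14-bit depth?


Colors = 2^bits = 2^14
= 16,384 colors


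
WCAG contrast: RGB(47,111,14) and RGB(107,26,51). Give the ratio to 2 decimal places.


Linearize each sRGB channel c=v/255: c/12.92 if c ≤ 0.04045 else ((c+0.055)/1.055)^2.4
L = 0.2126×R_lin + 0.7152×G_lin + 0.0722×B_lin
Color 1 (47,111,14):
  R=47: 47/255≈0.1843 > 0.04045 → ((0.1843+0.055)/1.055)^2.4 ≈ 0.02843
  G=111: 111/255≈0.4353 > 0.04045 → ((0.4353+0.055)/1.055)^2.4 ≈ 0.15896
  B=14: 14/255≈0.0549 > 0.04045 → ((0.0549+0.055)/1.055)^2.4 ≈ 0.00439
  L1 = 0.2126×0.02843 + 0.7152×0.15896 + 0.0722×0.00439 ≈ 0.12005
Color 2 (107,26,51):
  R=107: 107/255≈0.4196 > 0.04045 → ((0.4196+0.055)/1.055)^2.4 ≈ 0.14703
  G=26: 26/255≈0.1020 > 0.04045 → ((0.1020+0.055)/1.055)^2.4 ≈ 0.01033
  B=51: 51/255≈0.2000 > 0.04045 → ((0.2000+0.055)/1.055)^2.4 ≈ 0.03310
  L2 = 0.2126×0.14703 + 0.7152×0.01033 + 0.0722×0.03310 ≈ 0.04104
Lighter = 0.12005, Darker = 0.04104
Ratio = (L_lighter + 0.05) / (L_darker + 0.05)
Ratio = (0.12005 + 0.05) / (0.04104 + 0.05) = 0.17005 / 0.09104 ≈ 1.8679
Ratio ≈ 1.87:1


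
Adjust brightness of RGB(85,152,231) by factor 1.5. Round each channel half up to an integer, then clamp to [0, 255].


Multiply each channel by 1.5, round half up, clamp to [0, 255]
R: 85×1.5 = 127.5 → round → 128
G: 152×1.5 = 228
B: 231×1.5 = 346.5 → round → 347 → clamp → 255
= RGB(128, 228, 255)


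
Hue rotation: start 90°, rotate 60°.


New hue = (H + rotation) mod 360
New hue = (90 + 60) mod 360
= 150 mod 360
= 150°


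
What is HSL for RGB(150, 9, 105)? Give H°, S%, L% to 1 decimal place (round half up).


Normalize: R'=150/255≈0.5882, G'=9/255≈0.0353, B'=105/255≈0.4118
Max=150/255, Min=9/255, Δ=Max-Min=141/255
L = (Max+Min)/2 = (150+9)/510 = 159/510 = 0.31176… → L = 31.2%
L ≤ 0.5 → S = Δ/(Max+Min) = 141/(150+9) = 141/159 = 0.88679… → S = 88.7%
(the 1/255 factors cancel in S and H, so raw channel differences can be used)
Max is R' → H = 60 × (((G-B)/Δ) mod 6) = 60 × (((9-105)/141) mod 6)
  (-96)/141 = -0.6808…; negative, so add 6 → 5.3191…
  H = 60 × 5.3191… = 319.148…° → H = 319.1°
= HSL(319.1°, 88.7%, 31.2%)


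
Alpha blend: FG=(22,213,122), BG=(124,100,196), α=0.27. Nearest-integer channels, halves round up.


C = α×F + (1-α)×B, with 1-α = 0.73
R: 0.27×22 + 0.73×124 = 5.94 + 90.52 = 96.46 → 96
G: 0.27×213 + 0.73×100 = 57.51 + 73.00 = 130.51 → 131
B: 0.27×122 + 0.73×196 = 32.94 + 143.08 = 176.02 → 176
= RGB(96, 131, 176)


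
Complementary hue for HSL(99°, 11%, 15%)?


Complement = opposite side of color wheel = hue + 180°
H' = (99 + 180) mod 360 = 279°
S and L unchanged.
= HSL(279°, 11%, 15%)


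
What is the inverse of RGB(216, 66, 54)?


Invert: (255-R, 255-G, 255-B)
R: 255-216 = 39
G: 255-66 = 189
B: 255-54 = 201
= RGB(39, 189, 201)


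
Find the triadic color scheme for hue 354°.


Triadic: equally spaced at 120° intervals
H1 = 354°
H2 = (354 + 120) mod 360 = 114°
H3 = (354 + 240) mod 360 = 234°
Triadic = 354°, 114°, 234°


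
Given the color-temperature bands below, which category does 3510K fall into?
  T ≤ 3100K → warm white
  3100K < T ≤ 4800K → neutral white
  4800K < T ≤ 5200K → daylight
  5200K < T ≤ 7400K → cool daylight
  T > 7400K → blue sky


Temperature: 3510K
3100K < 3510K ≤ 4800K → neutral white
Classification: neutral white


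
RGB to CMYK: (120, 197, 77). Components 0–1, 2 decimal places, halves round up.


R'=120/255≈0.4706, G'=197/255≈0.7725, B'=77/255≈0.3020
K = 1 - max(R',G',B') = 1 - 197/255 = 58/255 = 0.22745… → 0.23
(1-R'-K)/(1-K) simplifies to (max-R)/max with max = 197:
C = (197-120)/197 = 77/197 = 0.39086… → 0.39
M = (197-197)/197 = 0/197 = 0 → 0.00
Y = (197-77)/197 = 120/197 = 0.60913… → 0.61
= CMYK(0.39, 0.00, 0.61, 0.23)


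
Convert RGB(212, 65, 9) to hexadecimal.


R = 212 → D4 (hex)
G = 65 → 41 (hex)
B = 9 → 09 (hex)
Hex = #D44109


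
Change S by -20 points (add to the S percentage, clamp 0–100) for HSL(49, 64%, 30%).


Original S = 64%
Adjustment = -20 percentage points
New S = 64 + (-20) = 44
Clamp to [0, 100] → 44
= HSL(49°, 44%, 30%)


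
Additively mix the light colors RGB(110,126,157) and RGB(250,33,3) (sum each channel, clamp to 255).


Additive: each channel = min(255, C₁+C₂)
R: 110+250 = 360 → 255
G: 126+33 = 159 → 159
B: 157+3 = 160 → 160
= RGB(255, 159, 160)


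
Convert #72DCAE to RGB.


72 → 114 (R)
DC → 220 (G)
AE → 174 (B)
= RGB(114, 220, 174)


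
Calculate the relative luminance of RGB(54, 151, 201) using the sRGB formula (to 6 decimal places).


Linearize each channel (sRGB transfer function): c = v/255; c_lin = c/12.92 if c ≤ 0.04045, else ((c+0.055)/1.055)^2.4
  R: 54/255 ≈ 0.211765 > 0.04045 → ((0.211765+0.055)/1.055)^2.4 ≈ 0.036889
  G: 151/255 ≈ 0.592157 > 0.04045 → ((0.592157+0.055)/1.055)^2.4 ≈ 0.309469
  B: 201/255 ≈ 0.788235 > 0.04045 → ((0.788235+0.055)/1.055)^2.4 ≈ 0.584078
R_lin = 0.036889, G_lin = 0.309469, B_lin = 0.584078
L = 0.2126×R + 0.7152×G + 0.0722×B
L = 0.2126×0.036889 + 0.7152×0.309469 + 0.0722×0.584078
L ≈ 0.271345


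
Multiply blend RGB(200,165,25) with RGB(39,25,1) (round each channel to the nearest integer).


Multiply: C = A×B/255, rounded to nearest integer
R: 200×39/255 = 7800/255 ≈ 30.588 → 31
G: 165×25/255 = 4125/255 ≈ 16.176 → 16
B: 25×1/255 = 25/255 ≈ 0.098 → 0
= RGB(31, 16, 0)


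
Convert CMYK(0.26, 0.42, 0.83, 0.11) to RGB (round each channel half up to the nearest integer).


R = 255 × (1-C) × (1-K) = 255 × 0.74 × 0.89 = 167.943 → 168
G = 255 × (1-M) × (1-K) = 255 × 0.58 × 0.89 = 131.631 → 132
B = 255 × (1-Y) × (1-K) = 255 × 0.17 × 0.89 = 38.5815 → 39
= RGB(168, 132, 39)


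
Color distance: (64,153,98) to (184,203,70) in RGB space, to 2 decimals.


d = √[(R₁-R₂)² + (G₁-G₂)² + (B₁-B₂)²]
d = √[(64-184)² + (153-203)² + (98-70)²]
d = √[14400 + 2500 + 784]
d = √17684
d ≈ 132.98


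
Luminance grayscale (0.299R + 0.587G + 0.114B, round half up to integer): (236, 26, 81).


Gray = 0.299×R + 0.587×G + 0.114×B
Gray = 0.299×236 + 0.587×26 + 0.114×81
Gray = 70.564 + 15.262 + 9.234
Gray = 95.060 → round half up → 95
Gray = 95


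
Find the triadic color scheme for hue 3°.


Triadic: equally spaced at 120° intervals
H1 = 3°
H2 = (3 + 120) mod 360 = 123°
H3 = (3 + 240) mod 360 = 243°
Triadic = 3°, 123°, 243°


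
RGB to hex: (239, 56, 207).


R = 239 → EF (hex)
G = 56 → 38 (hex)
B = 207 → CF (hex)
Hex = #EF38CF


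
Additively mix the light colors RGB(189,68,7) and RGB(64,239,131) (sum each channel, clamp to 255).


Additive: each channel = min(255, C₁+C₂)
R: 189+64 = 253 → 253
G: 68+239 = 307 → 255
B: 7+131 = 138 → 138
= RGB(253, 255, 138)


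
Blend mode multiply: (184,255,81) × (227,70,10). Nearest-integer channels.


Multiply: C = A×B/255, rounded to nearest integer
R: 184×227/255 = 41768/255 ≈ 163.796 → 164
G: 255×70/255 = 17850/255 ≈ 70.000 → 70
B: 81×10/255 = 810/255 ≈ 3.176 → 3
= RGB(164, 70, 3)


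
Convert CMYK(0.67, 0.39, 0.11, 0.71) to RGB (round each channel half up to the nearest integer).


R = 255 × (1-C) × (1-K) = 255 × 0.33 × 0.29 = 24.4035 → 24
G = 255 × (1-M) × (1-K) = 255 × 0.61 × 0.29 = 45.1095 → 45
B = 255 × (1-Y) × (1-K) = 255 × 0.89 × 0.29 = 65.8155 → 66
= RGB(24, 45, 66)


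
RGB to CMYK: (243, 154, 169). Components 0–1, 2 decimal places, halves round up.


R'=243/255≈0.9529, G'=154/255≈0.6039, B'=169/255≈0.6627
K = 1 - max(R',G',B') = 1 - 243/255 = 12/255 = 0.04705… → 0.05
(1-R'-K)/(1-K) simplifies to (max-R)/max with max = 243:
C = (243-243)/243 = 0/243 = 0 → 0.00
M = (243-154)/243 = 89/243 = 0.36625… → 0.37
Y = (243-169)/243 = 74/243 = 0.30452… → 0.30
= CMYK(0.00, 0.37, 0.30, 0.05)


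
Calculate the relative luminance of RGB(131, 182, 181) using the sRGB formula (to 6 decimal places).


Linearize each channel (sRGB transfer function): c = v/255; c_lin = c/12.92 if c ≤ 0.04045, else ((c+0.055)/1.055)^2.4
  R: 131/255 ≈ 0.513725 > 0.04045 → ((0.513725+0.055)/1.055)^2.4 ≈ 0.226966
  G: 182/255 ≈ 0.713725 > 0.04045 → ((0.713725+0.055)/1.055)^2.4 ≈ 0.467784
  B: 181/255 ≈ 0.709804 > 0.04045 → ((0.709804+0.055)/1.055)^2.4 ≈ 0.462077
R_lin = 0.226966, G_lin = 0.467784, B_lin = 0.462077
L = 0.2126×R + 0.7152×G + 0.0722×B
L = 0.2126×0.226966 + 0.7152×0.467784 + 0.0722×0.462077
L ≈ 0.416174


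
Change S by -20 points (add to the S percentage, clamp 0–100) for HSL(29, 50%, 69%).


Original S = 50%
Adjustment = -20 percentage points
New S = 50 + (-20) = 30
Clamp to [0, 100] → 30
= HSL(29°, 30%, 69%)


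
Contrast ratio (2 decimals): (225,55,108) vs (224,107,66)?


Linearize each sRGB channel c=v/255: c/12.92 if c ≤ 0.04045 else ((c+0.055)/1.055)^2.4
L = 0.2126×R_lin + 0.7152×G_lin + 0.0722×B_lin
Color 1 (225,55,108):
  R=225: 225/255≈0.8824 > 0.04045 → ((0.8824+0.055)/1.055)^2.4 ≈ 0.75294
  G=55: 55/255≈0.2157 > 0.04045 → ((0.2157+0.055)/1.055)^2.4 ≈ 0.03820
  B=108: 108/255≈0.4235 > 0.04045 → ((0.4235+0.055)/1.055)^2.4 ≈ 0.14996
  L1 = 0.2126×0.75294 + 0.7152×0.03820 + 0.0722×0.14996 ≈ 0.19823
Color 2 (224,107,66):
  R=224: 224/255≈0.8784 > 0.04045 → ((0.8784+0.055)/1.055)^2.4 ≈ 0.74540
  G=107: 107/255≈0.4196 > 0.04045 → ((0.4196+0.055)/1.055)^2.4 ≈ 0.14703
  B=66: 66/255≈0.2588 > 0.04045 → ((0.2588+0.055)/1.055)^2.4 ≈ 0.05448
  L2 = 0.2126×0.74540 + 0.7152×0.14703 + 0.0722×0.05448 ≈ 0.26756
Lighter = 0.26756, Darker = 0.19823
Ratio = (L_lighter + 0.05) / (L_darker + 0.05)
Ratio = (0.26756 + 0.05) / (0.19823 + 0.05) = 0.31756 / 0.24823 ≈ 1.2793
Ratio ≈ 1.28:1


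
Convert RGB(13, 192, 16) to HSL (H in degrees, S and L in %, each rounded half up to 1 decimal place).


Normalize: R'=13/255≈0.0510, G'=192/255≈0.7529, B'=16/255≈0.0627
Max=192/255, Min=13/255, Δ=Max-Min=179/255
L = (Max+Min)/2 = (192+13)/510 = 205/510 = 0.40196… → L = 40.2%
L ≤ 0.5 → S = Δ/(Max+Min) = 179/(192+13) = 179/205 = 0.87317… → S = 87.3%
(the 1/255 factors cancel in S and H, so raw channel differences can be used)
Max is G' → H = 60 × ((B-R)/Δ + 2) = 60 × ((16-13)/179 + 2)
  3/179 + 2 = 0.0167… + 2 = 2.0167…
  H = 60 × 2.0167… = 121.005…° → H = 121.0°
= HSL(121.0°, 87.3%, 40.2%)


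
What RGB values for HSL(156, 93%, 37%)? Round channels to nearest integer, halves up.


H=156°, S=0.93, L=0.37
C = (1-|2L-1|)×S = (1-|-0.26|)×0.93 = 0.6882
H' = H/60 = 156/60 ≈ 2.6000; X = C×(1-|H' mod 2 - 1|) = 0.41292
m = L - C/2 = 0.37 - 0.3441 = 0.0259
Sector ⌊H'⌋ = 2 → (R',G',B') = (0.0, 0.6882, 0.41292)
RGB = ((R'+m)×255, (G'+m)×255, (B'+m)×255) = (6.6045, 182.0955, 111.8991)
Round half up → RGB(7, 182, 112)


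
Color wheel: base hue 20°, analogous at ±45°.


Base hue: 20°
Left analog: (20 - 45) mod 360 = 335°
Right analog: (20 + 45) mod 360 = 65°
Analogous hues = 335° and 65°


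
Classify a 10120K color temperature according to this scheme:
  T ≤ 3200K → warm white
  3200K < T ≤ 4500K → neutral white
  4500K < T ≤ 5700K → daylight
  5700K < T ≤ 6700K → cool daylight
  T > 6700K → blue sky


Temperature: 10120K
10120K > 6700K → blue sky
Classification: blue sky


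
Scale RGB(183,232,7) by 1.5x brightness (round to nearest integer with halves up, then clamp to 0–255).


Multiply each channel by 1.5, round half up, clamp to [0, 255]
R: 183×1.5 = 274.5 → round → 275 → clamp → 255
G: 232×1.5 = 348 → clamp → 255
B: 7×1.5 = 10.5 → round → 11
= RGB(255, 255, 11)


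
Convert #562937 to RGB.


56 → 86 (R)
29 → 41 (G)
37 → 55 (B)
= RGB(86, 41, 55)


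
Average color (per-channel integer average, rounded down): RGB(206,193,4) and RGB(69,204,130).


Midpoint: each channel = ⌊(C₁+C₂)/2⌋
R: ⌊(206+69)/2⌋ = 137
G: ⌊(193+204)/2⌋ = 198
B: ⌊(4+130)/2⌋ = 67
= RGB(137, 198, 67)


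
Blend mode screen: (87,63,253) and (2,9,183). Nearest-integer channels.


Screen: C = 255 - (255-A)×(255-B)/255, rounded to nearest integer
R: 255 - (255-87)×(255-2)/255 = 255 - 42504/255 ≈ 255 - 166.682 = 88.318 → 88
G: 255 - (255-63)×(255-9)/255 = 255 - 47232/255 ≈ 255 - 185.224 = 69.776 → 70
B: 255 - (255-253)×(255-183)/255 = 255 - 144/255 ≈ 255 - 0.565 = 254.435 → 254
= RGB(88, 70, 254)


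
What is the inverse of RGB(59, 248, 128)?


Invert: (255-R, 255-G, 255-B)
R: 255-59 = 196
G: 255-248 = 7
B: 255-128 = 127
= RGB(196, 7, 127)


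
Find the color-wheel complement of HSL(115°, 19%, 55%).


Complement = opposite side of color wheel = hue + 180°
H' = (115 + 180) mod 360 = 295°
S and L unchanged.
= HSL(295°, 19%, 55%)


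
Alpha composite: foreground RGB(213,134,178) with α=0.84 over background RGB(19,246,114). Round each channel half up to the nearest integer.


C = α×F + (1-α)×B, with 1-α = 0.16
R: 0.84×213 + 0.16×19 = 178.92 + 3.04 = 181.96 → 182
G: 0.84×134 + 0.16×246 = 112.56 + 39.36 = 151.92 → 152
B: 0.84×178 + 0.16×114 = 149.52 + 18.24 = 167.76 → 168
= RGB(182, 152, 168)


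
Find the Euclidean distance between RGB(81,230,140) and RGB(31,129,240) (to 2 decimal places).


d = √[(R₁-R₂)² + (G₁-G₂)² + (B₁-B₂)²]
d = √[(81-31)² + (230-129)² + (140-240)²]
d = √[2500 + 10201 + 10000]
d = √22701
d ≈ 150.67


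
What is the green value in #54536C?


Color: #54536C
R = 54 = 84
G = 53 = 83
B = 6C = 108
Green = 83


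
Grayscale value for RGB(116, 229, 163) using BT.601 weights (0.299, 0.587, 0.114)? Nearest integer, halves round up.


Gray = 0.299×R + 0.587×G + 0.114×B
Gray = 0.299×116 + 0.587×229 + 0.114×163
Gray = 34.684 + 134.423 + 18.582
Gray = 187.689 → round half up → 188
Gray = 188


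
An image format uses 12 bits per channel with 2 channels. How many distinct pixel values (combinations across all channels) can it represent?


Total bits = 12 bits/channel × 2 channels = 24 bits
Distinct pixel values = 2^24
= 16,777,216 pixel values


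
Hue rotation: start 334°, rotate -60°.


New hue = (H + rotation) mod 360
New hue = (334 -60) mod 360
= 274 mod 360
= 274°


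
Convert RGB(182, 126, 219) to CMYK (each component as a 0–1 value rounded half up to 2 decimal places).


R'=182/255≈0.7137, G'=126/255≈0.4941, B'=219/255≈0.8588
K = 1 - max(R',G',B') = 1 - 219/255 = 36/255 = 0.14117… → 0.14
(1-R'-K)/(1-K) simplifies to (max-R)/max with max = 219:
C = (219-182)/219 = 37/219 = 0.16894… → 0.17
M = (219-126)/219 = 93/219 = 0.42465… → 0.42
Y = (219-219)/219 = 0/219 = 0 → 0.00
= CMYK(0.17, 0.42, 0.00, 0.14)


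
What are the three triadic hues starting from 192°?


Triadic: equally spaced at 120° intervals
H1 = 192°
H2 = (192 + 120) mod 360 = 312°
H3 = (192 + 240) mod 360 = 72°
Triadic = 192°, 312°, 72°


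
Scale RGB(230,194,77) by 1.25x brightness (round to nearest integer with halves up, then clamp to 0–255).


Multiply each channel by 1.25, round half up, clamp to [0, 255]
R: 230×1.25 = 287.5 → round → 288 → clamp → 255
G: 194×1.25 = 242.5 → round → 243
B: 77×1.25 = 96.25 → round → 96
= RGB(255, 243, 96)


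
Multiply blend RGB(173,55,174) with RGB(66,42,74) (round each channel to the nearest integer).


Multiply: C = A×B/255, rounded to nearest integer
R: 173×66/255 = 11418/255 ≈ 44.776 → 45
G: 55×42/255 = 2310/255 ≈ 9.059 → 9
B: 174×74/255 = 12876/255 ≈ 50.494 → 50
= RGB(45, 9, 50)


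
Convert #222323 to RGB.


22 → 34 (R)
23 → 35 (G)
23 → 35 (B)
= RGB(34, 35, 35)


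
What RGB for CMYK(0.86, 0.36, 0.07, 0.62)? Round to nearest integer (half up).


R = 255 × (1-C) × (1-K) = 255 × 0.14 × 0.38 = 13.566 → 14
G = 255 × (1-M) × (1-K) = 255 × 0.64 × 0.38 = 62.016 → 62
B = 255 × (1-Y) × (1-K) = 255 × 0.93 × 0.38 = 90.117 → 90
= RGB(14, 62, 90)


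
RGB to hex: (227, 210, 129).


R = 227 → E3 (hex)
G = 210 → D2 (hex)
B = 129 → 81 (hex)
Hex = #E3D281


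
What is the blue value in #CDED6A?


Color: #CDED6A
R = CD = 205
G = ED = 237
B = 6A = 106
Blue = 106


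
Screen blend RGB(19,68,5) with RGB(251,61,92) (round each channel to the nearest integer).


Screen: C = 255 - (255-A)×(255-B)/255, rounded to nearest integer
R: 255 - (255-19)×(255-251)/255 = 255 - 944/255 ≈ 255 - 3.702 = 251.298 → 251
G: 255 - (255-68)×(255-61)/255 = 255 - 36278/255 ≈ 255 - 142.267 = 112.733 → 113
B: 255 - (255-5)×(255-92)/255 = 255 - 40750/255 ≈ 255 - 159.804 = 95.196 → 95
= RGB(251, 113, 95)


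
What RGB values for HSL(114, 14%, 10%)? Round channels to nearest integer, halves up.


H=114°, S=0.14, L=0.10
C = (1-|2L-1|)×S = (1-|-0.80|)×0.14 = 0.028
H' = H/60 = 114/60 ≈ 1.9000; X = C×(1-|H' mod 2 - 1|) = 0.0028
m = L - C/2 = 0.10 - 0.014 = 0.086
Sector ⌊H'⌋ = 1 → (R',G',B') = (0.0028, 0.028, 0.0)
RGB = ((R'+m)×255, (G'+m)×255, (B'+m)×255) = (22.644, 29.07, 21.93)
Round half up → RGB(23, 29, 22)


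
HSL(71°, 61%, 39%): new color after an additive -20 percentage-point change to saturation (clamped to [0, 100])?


Original S = 61%
Adjustment = -20 percentage points
New S = 61 + (-20) = 41
Clamp to [0, 100] → 41
= HSL(71°, 41%, 39%)


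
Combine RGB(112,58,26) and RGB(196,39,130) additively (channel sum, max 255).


Additive: each channel = min(255, C₁+C₂)
R: 112+196 = 308 → 255
G: 58+39 = 97 → 97
B: 26+130 = 156 → 156
= RGB(255, 97, 156)


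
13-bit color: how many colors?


Colors = 2^bits = 2^13
= 8,192 colors


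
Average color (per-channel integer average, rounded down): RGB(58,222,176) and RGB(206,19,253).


Midpoint: each channel = ⌊(C₁+C₂)/2⌋
R: ⌊(58+206)/2⌋ = 132
G: ⌊(222+19)/2⌋ = 120
B: ⌊(176+253)/2⌋ = 214
= RGB(132, 120, 214)


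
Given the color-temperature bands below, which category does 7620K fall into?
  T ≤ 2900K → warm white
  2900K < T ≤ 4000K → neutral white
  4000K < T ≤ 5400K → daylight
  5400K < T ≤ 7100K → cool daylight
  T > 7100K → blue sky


Temperature: 7620K
7620K > 7100K → blue sky
Classification: blue sky


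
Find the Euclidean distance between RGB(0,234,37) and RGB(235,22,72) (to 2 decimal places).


d = √[(R₁-R₂)² + (G₁-G₂)² + (B₁-B₂)²]
d = √[(0-235)² + (234-22)² + (37-72)²]
d = √[55225 + 44944 + 1225]
d = √101394
d ≈ 318.42


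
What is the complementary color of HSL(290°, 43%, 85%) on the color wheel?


Complement = opposite side of color wheel = hue + 180°
H' = (290 + 180) mod 360 = 110°
S and L unchanged.
= HSL(110°, 43%, 85%)


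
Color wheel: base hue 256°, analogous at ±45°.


Base hue: 256°
Left analog: (256 - 45) mod 360 = 211°
Right analog: (256 + 45) mod 360 = 301°
Analogous hues = 211° and 301°


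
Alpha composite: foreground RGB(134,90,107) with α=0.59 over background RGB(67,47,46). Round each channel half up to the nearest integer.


C = α×F + (1-α)×B, with 1-α = 0.41
R: 0.59×134 + 0.41×67 = 79.06 + 27.47 = 106.53 → 107
G: 0.59×90 + 0.41×47 = 53.10 + 19.27 = 72.37 → 72
B: 0.59×107 + 0.41×46 = 63.13 + 18.86 = 81.99 → 82
= RGB(107, 72, 82)


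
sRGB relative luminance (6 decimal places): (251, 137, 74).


Linearize each channel (sRGB transfer function): c = v/255; c_lin = c/12.92 if c ≤ 0.04045, else ((c+0.055)/1.055)^2.4
  R: 251/255 ≈ 0.984314 > 0.04045 → ((0.984314+0.055)/1.055)^2.4 ≈ 0.964686
  G: 137/255 ≈ 0.537255 > 0.04045 → ((0.537255+0.055)/1.055)^2.4 ≈ 0.250158
  B: 74/255 ≈ 0.290196 > 0.04045 → ((0.290196+0.055)/1.055)^2.4 ≈ 0.068478
R_lin = 0.964686, G_lin = 0.250158, B_lin = 0.068478
L = 0.2126×R + 0.7152×G + 0.0722×B
L = 0.2126×0.964686 + 0.7152×0.250158 + 0.0722×0.068478
L ≈ 0.388950


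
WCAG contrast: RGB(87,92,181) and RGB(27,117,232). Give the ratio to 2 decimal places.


Linearize each sRGB channel c=v/255: c/12.92 if c ≤ 0.04045 else ((c+0.055)/1.055)^2.4
L = 0.2126×R_lin + 0.7152×G_lin + 0.0722×B_lin
Color 1 (87,92,181):
  R=87: 87/255≈0.3412 > 0.04045 → ((0.3412+0.055)/1.055)^2.4 ≈ 0.09531
  G=92: 92/255≈0.3608 > 0.04045 → ((0.3608+0.055)/1.055)^2.4 ≈ 0.10702
  B=181: 181/255≈0.7098 > 0.04045 → ((0.7098+0.055)/1.055)^2.4 ≈ 0.46208
  L1 = 0.2126×0.09531 + 0.7152×0.10702 + 0.0722×0.46208 ≈ 0.13017
Color 2 (27,117,232):
  R=27: 27/255≈0.1059 > 0.04045 → ((0.1059+0.055)/1.055)^2.4 ≈ 0.01096
  G=117: 117/255≈0.4588 > 0.04045 → ((0.4588+0.055)/1.055)^2.4 ≈ 0.17789
  B=232: 232/255≈0.9098 > 0.04045 → ((0.9098+0.055)/1.055)^2.4 ≈ 0.80695
  L2 = 0.2126×0.01096 + 0.7152×0.17789 + 0.0722×0.80695 ≈ 0.18782
Lighter = 0.18782, Darker = 0.13017
Ratio = (L_lighter + 0.05) / (L_darker + 0.05)
Ratio = (0.18782 + 0.05) / (0.13017 + 0.05) = 0.23782 / 0.18017 ≈ 1.3200
Ratio ≈ 1.32:1


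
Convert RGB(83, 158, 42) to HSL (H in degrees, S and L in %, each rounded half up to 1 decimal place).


Normalize: R'=83/255≈0.3255, G'=158/255≈0.6196, B'=42/255≈0.1647
Max=158/255, Min=42/255, Δ=Max-Min=116/255
L = (Max+Min)/2 = (158+42)/510 = 200/510 = 0.39215… → L = 39.2%
L ≤ 0.5 → S = Δ/(Max+Min) = 116/(158+42) = 116/200 = 0.58 → S = 58.0%
(the 1/255 factors cancel in S and H, so raw channel differences can be used)
Max is G' → H = 60 × ((B-R)/Δ + 2) = 60 × ((42-83)/116 + 2)
  -41/116 + 2 = -0.3534… + 2 = 1.6465…
  H = 60 × 1.6465… = 98.793…° → H = 98.8°
= HSL(98.8°, 58.0%, 39.2%)


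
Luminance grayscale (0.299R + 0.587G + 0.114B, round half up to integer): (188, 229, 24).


Gray = 0.299×R + 0.587×G + 0.114×B
Gray = 0.299×188 + 0.587×229 + 0.114×24
Gray = 56.212 + 134.423 + 2.736
Gray = 193.371 → round half up → 193
Gray = 193


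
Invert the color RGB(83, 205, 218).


Invert: (255-R, 255-G, 255-B)
R: 255-83 = 172
G: 255-205 = 50
B: 255-218 = 37
= RGB(172, 50, 37)


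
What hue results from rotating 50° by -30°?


New hue = (H + rotation) mod 360
New hue = (50 -30) mod 360
= 20 mod 360
= 20°


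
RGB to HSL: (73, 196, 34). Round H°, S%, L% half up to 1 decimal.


Normalize: R'=73/255≈0.2863, G'=196/255≈0.7686, B'=34/255≈0.1333
Max=196/255, Min=34/255, Δ=Max-Min=162/255
L = (Max+Min)/2 = (196+34)/510 = 230/510 = 0.45098… → L = 45.1%
L ≤ 0.5 → S = Δ/(Max+Min) = 162/(196+34) = 162/230 = 0.70434… → S = 70.4%
(the 1/255 factors cancel in S and H, so raw channel differences can be used)
Max is G' → H = 60 × ((B-R)/Δ + 2) = 60 × ((34-73)/162 + 2)
  -39/162 + 2 = -0.2407… + 2 = 1.7592…
  H = 60 × 1.7592… = 105.555…° → H = 105.6°
= HSL(105.6°, 70.4%, 45.1%)


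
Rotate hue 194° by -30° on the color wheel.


New hue = (H + rotation) mod 360
New hue = (194 -30) mod 360
= 164 mod 360
= 164°


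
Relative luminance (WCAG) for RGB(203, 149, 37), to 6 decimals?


Linearize each channel (sRGB transfer function): c = v/255; c_lin = c/12.92 if c ≤ 0.04045, else ((c+0.055)/1.055)^2.4
  R: 203/255 ≈ 0.796078 > 0.04045 → ((0.796078+0.055)/1.055)^2.4 ≈ 0.597202
  G: 149/255 ≈ 0.584314 > 0.04045 → ((0.584314+0.055)/1.055)^2.4 ≈ 0.300544
  B: 37/255 ≈ 0.145098 > 0.04045 → ((0.145098+0.055)/1.055)^2.4 ≈ 0.018500
R_lin = 0.597202, G_lin = 0.300544, B_lin = 0.018500
L = 0.2126×R + 0.7152×G + 0.0722×B
L = 0.2126×0.597202 + 0.7152×0.300544 + 0.0722×0.018500
L ≈ 0.343250


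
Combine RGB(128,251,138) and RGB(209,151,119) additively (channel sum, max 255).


Additive: each channel = min(255, C₁+C₂)
R: 128+209 = 337 → 255
G: 251+151 = 402 → 255
B: 138+119 = 257 → 255
= RGB(255, 255, 255)
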